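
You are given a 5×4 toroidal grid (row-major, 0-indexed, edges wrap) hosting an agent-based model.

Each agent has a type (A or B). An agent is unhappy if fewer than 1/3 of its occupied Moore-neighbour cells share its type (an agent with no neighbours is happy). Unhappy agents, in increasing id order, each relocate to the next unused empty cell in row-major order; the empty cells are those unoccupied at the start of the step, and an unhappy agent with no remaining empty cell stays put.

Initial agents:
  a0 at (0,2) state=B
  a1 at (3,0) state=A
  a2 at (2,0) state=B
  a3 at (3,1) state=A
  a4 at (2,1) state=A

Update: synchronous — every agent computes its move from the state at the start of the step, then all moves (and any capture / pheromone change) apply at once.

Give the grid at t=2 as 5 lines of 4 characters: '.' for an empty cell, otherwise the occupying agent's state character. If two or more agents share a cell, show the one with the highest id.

t=1: a0@(0,2):B a1@(3,0):A a2@(0,0):B a3@(3,1):A a4@(2,1):A
t=2: (unchanged — steady state)

B.B.
....
.A..
AA..
....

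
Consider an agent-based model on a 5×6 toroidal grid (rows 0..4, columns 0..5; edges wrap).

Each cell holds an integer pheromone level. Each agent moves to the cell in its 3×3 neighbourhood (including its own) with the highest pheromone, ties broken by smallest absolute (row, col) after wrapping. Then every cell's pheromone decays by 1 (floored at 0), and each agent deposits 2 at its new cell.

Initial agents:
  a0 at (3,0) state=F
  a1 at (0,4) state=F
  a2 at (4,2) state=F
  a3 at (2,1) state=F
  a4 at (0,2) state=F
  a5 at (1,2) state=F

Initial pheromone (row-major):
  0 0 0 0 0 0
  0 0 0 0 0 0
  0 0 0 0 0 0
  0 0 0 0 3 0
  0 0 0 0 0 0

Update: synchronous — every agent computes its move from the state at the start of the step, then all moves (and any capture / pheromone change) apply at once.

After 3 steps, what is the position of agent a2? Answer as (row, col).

(0, 1)

t=1: a0@(2,0) a1@(0,3) a2@(0,1) a3@(1,0) a4@(0,1) a5@(0,1) | pheromone: 0 6 0 2 0 0 / 2 0 0 0 0 0 / 2 0 0 0 0 0 / 0 0 0 0 2 0 / 0 0 0 0 0 0
t=2: a0@(1,0) a1@(0,3) a2@(0,1) a3@(0,1) a4@(0,1) a5@(0,1) | pheromone: 0 13 0 3 0 0 / 3 0 0 0 0 0 / 1 0 0 0 0 0 / 0 0 0 0 1 0 / 0 0 0 0 0 0
t=3: a0@(0,1) a1@(0,3) a2@(0,1) a3@(0,1) a4@(0,1) a5@(0,1) | pheromone: 0 22 0 4 0 0 / 2 0 0 0 0 0 / 0 0 0 0 0 0 / 0 0 0 0 0 0 / 0 0 0 0 0 0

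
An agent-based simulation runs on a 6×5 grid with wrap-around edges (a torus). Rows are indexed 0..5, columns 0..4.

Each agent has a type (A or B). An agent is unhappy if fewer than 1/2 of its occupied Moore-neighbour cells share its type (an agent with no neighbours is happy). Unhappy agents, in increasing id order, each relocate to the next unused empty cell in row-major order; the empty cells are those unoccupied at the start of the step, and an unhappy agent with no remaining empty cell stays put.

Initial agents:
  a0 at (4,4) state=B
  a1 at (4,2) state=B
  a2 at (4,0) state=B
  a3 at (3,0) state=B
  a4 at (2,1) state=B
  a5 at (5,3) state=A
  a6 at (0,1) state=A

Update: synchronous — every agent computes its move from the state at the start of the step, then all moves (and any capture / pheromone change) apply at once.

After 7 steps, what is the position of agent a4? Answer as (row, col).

t=1: a0@(4,4):B a1@(0,0):B a2@(4,0):B a3@(3,0):B a4@(2,1):B a5@(0,2):A a6@(0,1):A
t=2: a0@(4,4):B a1@(0,3):B a2@(4,0):B a3@(3,0):B a4@(2,1):B a5@(0,2):A a6@(0,1):A
t=3: a0@(4,4):B a1@(0,0):B a2@(4,0):B a3@(3,0):B a4@(2,1):B a5@(0,2):A a6@(0,1):A
t=4: a0@(4,4):B a1@(0,3):B a2@(4,0):B a3@(3,0):B a4@(2,1):B a5@(0,2):A a6@(0,1):A
t=5: a0@(4,4):B a1@(0,0):B a2@(4,0):B a3@(3,0):B a4@(2,1):B a5@(0,2):A a6@(0,1):A
t=6: a0@(4,4):B a1@(0,3):B a2@(4,0):B a3@(3,0):B a4@(2,1):B a5@(0,2):A a6@(0,1):A
t=7: a0@(4,4):B a1@(0,0):B a2@(4,0):B a3@(3,0):B a4@(2,1):B a5@(0,2):A a6@(0,1):A

(2, 1)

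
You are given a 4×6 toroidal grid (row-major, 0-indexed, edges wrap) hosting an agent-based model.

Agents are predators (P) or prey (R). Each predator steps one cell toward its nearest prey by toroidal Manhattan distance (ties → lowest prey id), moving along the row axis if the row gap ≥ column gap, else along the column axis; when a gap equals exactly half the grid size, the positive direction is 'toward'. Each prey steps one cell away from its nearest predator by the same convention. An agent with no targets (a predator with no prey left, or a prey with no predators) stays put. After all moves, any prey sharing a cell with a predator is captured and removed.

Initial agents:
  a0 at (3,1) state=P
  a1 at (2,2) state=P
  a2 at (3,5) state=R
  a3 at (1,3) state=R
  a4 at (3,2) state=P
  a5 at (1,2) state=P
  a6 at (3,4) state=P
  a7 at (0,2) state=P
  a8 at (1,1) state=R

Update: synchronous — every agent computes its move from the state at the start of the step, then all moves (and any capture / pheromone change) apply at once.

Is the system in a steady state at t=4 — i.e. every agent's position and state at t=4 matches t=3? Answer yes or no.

yes

t=1: a0@(3,0):P a1@(1,2):P a3@(1,4):R a4@(3,3):P a5@(1,3):P a6@(3,5):P a7@(1,2):P a8@(1,0):R
t=2: a0@(0,0):P a1@(1,3):P a3@(1,5):R a4@(0,3):P a5@(1,4):P a6@(0,5):P a7@(1,3):P
t=3: a0@(1,0):P a1@(1,4):P a4@(0,4):P a5@(1,5):P a6@(1,5):P a7@(1,4):P
t=4: (unchanged — steady state)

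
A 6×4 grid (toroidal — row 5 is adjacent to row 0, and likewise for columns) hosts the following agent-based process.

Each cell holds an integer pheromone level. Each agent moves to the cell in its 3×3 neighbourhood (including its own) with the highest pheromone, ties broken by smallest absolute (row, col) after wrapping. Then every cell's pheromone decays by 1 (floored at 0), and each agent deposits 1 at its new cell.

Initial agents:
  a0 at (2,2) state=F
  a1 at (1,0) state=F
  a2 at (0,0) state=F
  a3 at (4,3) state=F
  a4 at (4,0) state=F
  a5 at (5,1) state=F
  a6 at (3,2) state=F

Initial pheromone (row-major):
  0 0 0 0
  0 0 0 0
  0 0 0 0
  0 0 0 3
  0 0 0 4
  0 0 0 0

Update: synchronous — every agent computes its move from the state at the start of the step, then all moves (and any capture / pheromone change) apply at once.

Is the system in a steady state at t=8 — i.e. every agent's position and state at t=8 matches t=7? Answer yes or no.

t=1: a0@(3,3) a1@(0,0) a2@(0,0) a3@(4,3) a4@(4,3) a5@(0,0) a6@(4,3) | pheromone: 3 0 0 0 / 0 0 0 0 / 0 0 0 0 / 0 0 0 3 / 0 0 0 6 / 0 0 0 0
t=2: a0@(4,3) a1@(0,0) a2@(0,0) a3@(4,3) a4@(4,3) a5@(0,0) a6@(4,3) | pheromone: 5 0 0 0 / 0 0 0 0 / 0 0 0 0 / 0 0 0 2 / 0 0 0 9 / 0 0 0 0
t=3: a0@(4,3) a1@(0,0) a2@(0,0) a3@(4,3) a4@(4,3) a5@(0,0) a6@(4,3) | pheromone: 7 0 0 0 / 0 0 0 0 / 0 0 0 0 / 0 0 0 1 / 0 0 0 12 / 0 0 0 0
t=4: a0@(4,3) a1@(0,0) a2@(0,0) a3@(4,3) a4@(4,3) a5@(0,0) a6@(4,3) | pheromone: 9 0 0 0 / 0 0 0 0 / 0 0 0 0 / 0 0 0 0 / 0 0 0 15 / 0 0 0 0
t=5: a0@(4,3) a1@(0,0) a2@(0,0) a3@(4,3) a4@(4,3) a5@(0,0) a6@(4,3) | pheromone: 11 0 0 0 / 0 0 0 0 / 0 0 0 0 / 0 0 0 0 / 0 0 0 18 / 0 0 0 0
t=6: a0@(4,3) a1@(0,0) a2@(0,0) a3@(4,3) a4@(4,3) a5@(0,0) a6@(4,3) | pheromone: 13 0 0 0 / 0 0 0 0 / 0 0 0 0 / 0 0 0 0 / 0 0 0 21 / 0 0 0 0
t=7: a0@(4,3) a1@(0,0) a2@(0,0) a3@(4,3) a4@(4,3) a5@(0,0) a6@(4,3) | pheromone: 15 0 0 0 / 0 0 0 0 / 0 0 0 0 / 0 0 0 0 / 0 0 0 24 / 0 0 0 0
t=8: a0@(4,3) a1@(0,0) a2@(0,0) a3@(4,3) a4@(4,3) a5@(0,0) a6@(4,3) | pheromone: 17 0 0 0 / 0 0 0 0 / 0 0 0 0 / 0 0 0 0 / 0 0 0 27 / 0 0 0 0

yes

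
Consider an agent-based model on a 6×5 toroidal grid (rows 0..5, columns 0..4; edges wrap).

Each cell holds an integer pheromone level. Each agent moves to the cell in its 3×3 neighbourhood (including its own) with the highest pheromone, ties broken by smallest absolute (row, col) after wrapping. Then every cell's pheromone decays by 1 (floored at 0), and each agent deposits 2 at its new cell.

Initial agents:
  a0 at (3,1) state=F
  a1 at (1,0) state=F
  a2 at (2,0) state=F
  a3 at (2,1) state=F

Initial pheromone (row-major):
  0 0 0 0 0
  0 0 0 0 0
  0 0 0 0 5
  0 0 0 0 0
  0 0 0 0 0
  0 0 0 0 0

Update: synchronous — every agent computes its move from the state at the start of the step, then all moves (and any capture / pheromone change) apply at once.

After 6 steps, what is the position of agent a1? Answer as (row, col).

(2, 4)

t=1: a0@(2,0) a1@(2,4) a2@(2,4) a3@(1,0) | pheromone: 0 0 0 0 0 / 2 0 0 0 0 / 2 0 0 0 8 / 0 0 0 0 0 / 0 0 0 0 0 / 0 0 0 0 0
t=2: a0@(2,4) a1@(2,4) a2@(2,4) a3@(2,4) | pheromone: 0 0 0 0 0 / 1 0 0 0 0 / 1 0 0 0 15 / 0 0 0 0 0 / 0 0 0 0 0 / 0 0 0 0 0
t=3: a0@(2,4) a1@(2,4) a2@(2,4) a3@(2,4) | pheromone: 0 0 0 0 0 / 0 0 0 0 0 / 0 0 0 0 22 / 0 0 0 0 0 / 0 0 0 0 0 / 0 0 0 0 0
t=4: a0@(2,4) a1@(2,4) a2@(2,4) a3@(2,4) | pheromone: 0 0 0 0 0 / 0 0 0 0 0 / 0 0 0 0 29 / 0 0 0 0 0 / 0 0 0 0 0 / 0 0 0 0 0
t=5: a0@(2,4) a1@(2,4) a2@(2,4) a3@(2,4) | pheromone: 0 0 0 0 0 / 0 0 0 0 0 / 0 0 0 0 36 / 0 0 0 0 0 / 0 0 0 0 0 / 0 0 0 0 0
t=6: a0@(2,4) a1@(2,4) a2@(2,4) a3@(2,4) | pheromone: 0 0 0 0 0 / 0 0 0 0 0 / 0 0 0 0 43 / 0 0 0 0 0 / 0 0 0 0 0 / 0 0 0 0 0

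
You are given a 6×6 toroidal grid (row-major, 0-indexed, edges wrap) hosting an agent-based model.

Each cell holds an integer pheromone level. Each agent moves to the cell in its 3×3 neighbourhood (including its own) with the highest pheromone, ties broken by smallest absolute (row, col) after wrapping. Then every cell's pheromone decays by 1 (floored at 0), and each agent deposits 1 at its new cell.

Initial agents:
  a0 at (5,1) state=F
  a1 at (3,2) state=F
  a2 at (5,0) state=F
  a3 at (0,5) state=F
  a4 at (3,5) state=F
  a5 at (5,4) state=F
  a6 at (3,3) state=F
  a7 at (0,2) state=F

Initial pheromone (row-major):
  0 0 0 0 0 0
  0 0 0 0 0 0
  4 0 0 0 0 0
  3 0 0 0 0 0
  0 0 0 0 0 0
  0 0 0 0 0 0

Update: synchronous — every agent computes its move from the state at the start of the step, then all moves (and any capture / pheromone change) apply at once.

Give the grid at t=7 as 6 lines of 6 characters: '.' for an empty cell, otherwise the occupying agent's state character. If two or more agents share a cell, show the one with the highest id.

t=1: a0@(0,0) a1@(2,1) a2@(0,0) a3@(0,0) a4@(2,0) a5@(0,3) a6@(2,2) a7@(0,1) | pheromone: 3 1 0 1 0 0 / 0 0 0 0 0 0 / 4 1 1 0 0 0 / 2 0 0 0 0 0 / 0 0 0 0 0 0 / 0 0 0 0 0 0
t=2: a0@(0,0) a1@(2,0) a2@(0,0) a3@(0,0) a4@(2,0) a5@(0,3) a6@(2,1) a7@(0,0) | pheromone: 6 0 0 1 0 0 / 0 0 0 0 0 0 / 5 1 0 0 0 0 / 1 0 0 0 0 0 / 0 0 0 0 0 0 / 0 0 0 0 0 0
t=3: a0@(0,0) a1@(2,0) a2@(0,0) a3@(0,0) a4@(2,0) a5@(0,3) a6@(2,0) a7@(0,0) | pheromone: 9 0 0 1 0 0 / 0 0 0 0 0 0 / 7 0 0 0 0 0 / 0 0 0 0 0 0 / 0 0 0 0 0 0 / 0 0 0 0 0 0
t=4: a0@(0,0) a1@(2,0) a2@(0,0) a3@(0,0) a4@(2,0) a5@(0,3) a6@(2,0) a7@(0,0) | pheromone: 12 0 0 1 0 0 / 0 0 0 0 0 0 / 9 0 0 0 0 0 / 0 0 0 0 0 0 / 0 0 0 0 0 0 / 0 0 0 0 0 0
t=5: a0@(0,0) a1@(2,0) a2@(0,0) a3@(0,0) a4@(2,0) a5@(0,3) a6@(2,0) a7@(0,0) | pheromone: 15 0 0 1 0 0 / 0 0 0 0 0 0 / 11 0 0 0 0 0 / 0 0 0 0 0 0 / 0 0 0 0 0 0 / 0 0 0 0 0 0
t=6: a0@(0,0) a1@(2,0) a2@(0,0) a3@(0,0) a4@(2,0) a5@(0,3) a6@(2,0) a7@(0,0) | pheromone: 18 0 0 1 0 0 / 0 0 0 0 0 0 / 13 0 0 0 0 0 / 0 0 0 0 0 0 / 0 0 0 0 0 0 / 0 0 0 0 0 0
t=7: a0@(0,0) a1@(2,0) a2@(0,0) a3@(0,0) a4@(2,0) a5@(0,3) a6@(2,0) a7@(0,0) | pheromone: 21 0 0 1 0 0 / 0 0 0 0 0 0 / 15 0 0 0 0 0 / 0 0 0 0 0 0 / 0 0 0 0 0 0 / 0 0 0 0 0 0

F..F..
......
F.....
......
......
......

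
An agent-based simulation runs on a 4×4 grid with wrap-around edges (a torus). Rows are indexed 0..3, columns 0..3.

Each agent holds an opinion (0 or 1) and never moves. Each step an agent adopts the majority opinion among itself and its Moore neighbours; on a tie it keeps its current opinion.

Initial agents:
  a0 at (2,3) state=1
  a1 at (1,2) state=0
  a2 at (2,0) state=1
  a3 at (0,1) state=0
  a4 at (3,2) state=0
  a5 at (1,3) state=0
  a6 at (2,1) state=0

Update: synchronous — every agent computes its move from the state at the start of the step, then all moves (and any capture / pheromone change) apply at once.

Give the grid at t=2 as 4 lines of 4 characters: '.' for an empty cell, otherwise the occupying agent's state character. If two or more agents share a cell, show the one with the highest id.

t=1: a0@(2,3):0 a1@(1,2):0 a2@(2,0):1 a3@(0,1):0 a4@(3,2):0 a5@(1,3):0 a6@(2,1):0
t=2: a0@(2,3):0 a1@(1,2):0 a2@(2,0):0 a3@(0,1):0 a4@(3,2):0 a5@(1,3):0 a6@(2,1):0

.0..
..00
00.0
..0.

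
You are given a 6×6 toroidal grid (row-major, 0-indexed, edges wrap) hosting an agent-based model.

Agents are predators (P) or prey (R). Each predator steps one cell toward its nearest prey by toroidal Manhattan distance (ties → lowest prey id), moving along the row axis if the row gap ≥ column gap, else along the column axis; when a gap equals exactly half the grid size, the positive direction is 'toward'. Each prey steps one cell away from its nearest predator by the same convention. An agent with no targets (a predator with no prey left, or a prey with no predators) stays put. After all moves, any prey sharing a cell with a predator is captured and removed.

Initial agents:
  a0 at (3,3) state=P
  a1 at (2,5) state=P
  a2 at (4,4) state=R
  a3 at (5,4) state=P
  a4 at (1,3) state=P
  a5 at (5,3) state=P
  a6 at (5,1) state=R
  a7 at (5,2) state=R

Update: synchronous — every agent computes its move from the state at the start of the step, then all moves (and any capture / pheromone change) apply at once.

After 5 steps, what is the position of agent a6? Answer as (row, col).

(1, 4)

t=1: a0@(4,3):P a1@(3,5):P a2@(3,4):R a3@(4,4):P a4@(0,3):P a5@(5,2):P a6@(5,0):R a7@(5,1):R
t=2: a0@(3,3):P a1@(3,4):P a3@(3,4):P a4@(0,2):P a5@(5,1):P a6@(5,5):R a7@(5,0):R
t=3: a0@(4,3):P a1@(4,4):P a3@(4,4):P a4@(0,1):P a5@(5,0):P a6@(5,4):R a7@(5,5):R
t=4: a0@(5,3):P a1@(5,4):P a3@(5,4):P a4@(0,0):P a5@(5,5):P a6@(0,4):R
t=5: a0@(0,3):P a1@(0,4):P a3@(0,4):P a4@(0,5):P a5@(0,5):P a6@(1,4):R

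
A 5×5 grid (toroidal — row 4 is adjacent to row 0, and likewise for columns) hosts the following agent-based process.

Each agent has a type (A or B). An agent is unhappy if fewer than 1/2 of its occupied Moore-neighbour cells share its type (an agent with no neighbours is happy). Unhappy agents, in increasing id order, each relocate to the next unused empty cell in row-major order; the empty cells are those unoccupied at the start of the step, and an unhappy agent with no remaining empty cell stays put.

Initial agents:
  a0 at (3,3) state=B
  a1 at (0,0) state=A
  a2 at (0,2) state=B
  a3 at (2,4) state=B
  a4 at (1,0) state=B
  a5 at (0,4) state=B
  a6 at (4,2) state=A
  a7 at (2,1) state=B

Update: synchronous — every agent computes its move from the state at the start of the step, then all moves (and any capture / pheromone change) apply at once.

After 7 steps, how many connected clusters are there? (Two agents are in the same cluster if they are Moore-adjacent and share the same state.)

t=1: a0@(3,3):B a1@(0,1):A a2@(0,3):B a3@(2,4):B a4@(1,0):B a5@(0,4):B a6@(1,1):A a7@(2,1):B
t=2: a0@(3,3):B a1@(0,1):A a2@(0,3):B a3@(2,4):B a4@(1,0):B a5@(0,4):B a6@(0,0):A a7@(2,1):B
t=3: a0@(3,3):B a1@(0,1):A a2@(0,3):B a3@(2,4):B a4@(1,0):B a5@(0,4):B a6@(0,2):A a7@(2,1):B
t=4: (unchanged — steady state)

2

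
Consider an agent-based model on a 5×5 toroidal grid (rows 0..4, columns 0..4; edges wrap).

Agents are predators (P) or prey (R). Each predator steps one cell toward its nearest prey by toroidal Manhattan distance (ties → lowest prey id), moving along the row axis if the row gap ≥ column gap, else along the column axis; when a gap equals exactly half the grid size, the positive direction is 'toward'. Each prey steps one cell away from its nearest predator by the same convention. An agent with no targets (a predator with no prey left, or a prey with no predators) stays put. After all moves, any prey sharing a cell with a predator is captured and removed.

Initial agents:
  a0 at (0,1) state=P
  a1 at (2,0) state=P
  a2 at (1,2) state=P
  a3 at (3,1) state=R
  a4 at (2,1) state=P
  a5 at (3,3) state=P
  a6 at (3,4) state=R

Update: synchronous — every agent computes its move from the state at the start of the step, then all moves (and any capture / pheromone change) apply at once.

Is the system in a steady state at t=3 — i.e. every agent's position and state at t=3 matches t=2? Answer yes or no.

t=1: a0@(4,1):P a1@(3,0):P a2@(2,2):P a4@(3,1):P a5@(3,4):P
t=2: (unchanged — steady state)

yes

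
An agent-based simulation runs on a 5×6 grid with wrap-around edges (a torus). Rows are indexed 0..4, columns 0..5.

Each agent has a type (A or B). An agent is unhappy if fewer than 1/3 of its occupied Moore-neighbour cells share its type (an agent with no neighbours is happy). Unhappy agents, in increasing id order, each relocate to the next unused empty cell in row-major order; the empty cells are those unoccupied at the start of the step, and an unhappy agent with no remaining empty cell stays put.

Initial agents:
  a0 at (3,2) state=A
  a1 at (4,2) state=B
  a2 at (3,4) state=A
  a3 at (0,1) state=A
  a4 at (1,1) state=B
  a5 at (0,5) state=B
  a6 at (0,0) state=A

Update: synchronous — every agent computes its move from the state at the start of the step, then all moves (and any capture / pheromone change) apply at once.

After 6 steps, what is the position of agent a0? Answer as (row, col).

t=1: a0@(0,2):A a1@(0,3):B a2@(3,4):A a3@(0,1):A a4@(0,4):B a5@(1,0):B a6@(0,0):A
t=2: a0@(0,2):A a1@(0,3):B a2@(3,4):A a3@(0,1):A a4@(0,4):B a5@(0,5):B a6@(0,0):A
t=3: (unchanged — steady state)

(0, 2)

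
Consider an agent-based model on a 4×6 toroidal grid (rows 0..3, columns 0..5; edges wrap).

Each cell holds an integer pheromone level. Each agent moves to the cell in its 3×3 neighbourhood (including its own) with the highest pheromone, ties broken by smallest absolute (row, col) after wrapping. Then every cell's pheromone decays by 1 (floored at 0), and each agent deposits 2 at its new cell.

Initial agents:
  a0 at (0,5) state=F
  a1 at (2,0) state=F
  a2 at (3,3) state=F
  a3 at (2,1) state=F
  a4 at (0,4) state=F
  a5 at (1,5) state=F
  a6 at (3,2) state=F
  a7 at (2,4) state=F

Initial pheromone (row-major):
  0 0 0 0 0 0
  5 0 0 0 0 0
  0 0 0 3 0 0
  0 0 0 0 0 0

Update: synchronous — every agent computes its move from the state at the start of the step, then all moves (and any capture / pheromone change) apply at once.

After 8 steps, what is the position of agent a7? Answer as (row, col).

(2, 3)

t=1: a0@(1,0) a1@(1,0) a2@(2,3) a3@(1,0) a4@(0,3) a5@(1,0) a6@(2,3) a7@(2,3) | pheromone: 0 0 0 2 0 0 / 12 0 0 0 0 0 / 0 0 0 8 0 0 / 0 0 0 0 0 0
t=2: a0@(1,0) a1@(1,0) a2@(2,3) a3@(1,0) a4@(0,3) a5@(1,0) a6@(2,3) a7@(2,3) | pheromone: 0 0 0 3 0 0 / 19 0 0 0 0 0 / 0 0 0 13 0 0 / 0 0 0 0 0 0
t=3: a0@(1,0) a1@(1,0) a2@(2,3) a3@(1,0) a4@(0,3) a5@(1,0) a6@(2,3) a7@(2,3) | pheromone: 0 0 0 4 0 0 / 26 0 0 0 0 0 / 0 0 0 18 0 0 / 0 0 0 0 0 0
t=4: a0@(1,0) a1@(1,0) a2@(2,3) a3@(1,0) a4@(0,3) a5@(1,0) a6@(2,3) a7@(2,3) | pheromone: 0 0 0 5 0 0 / 33 0 0 0 0 0 / 0 0 0 23 0 0 / 0 0 0 0 0 0
t=5: a0@(1,0) a1@(1,0) a2@(2,3) a3@(1,0) a4@(0,3) a5@(1,0) a6@(2,3) a7@(2,3) | pheromone: 0 0 0 6 0 0 / 40 0 0 0 0 0 / 0 0 0 28 0 0 / 0 0 0 0 0 0
t=6: a0@(1,0) a1@(1,0) a2@(2,3) a3@(1,0) a4@(0,3) a5@(1,0) a6@(2,3) a7@(2,3) | pheromone: 0 0 0 7 0 0 / 47 0 0 0 0 0 / 0 0 0 33 0 0 / 0 0 0 0 0 0
t=7: a0@(1,0) a1@(1,0) a2@(2,3) a3@(1,0) a4@(0,3) a5@(1,0) a6@(2,3) a7@(2,3) | pheromone: 0 0 0 8 0 0 / 54 0 0 0 0 0 / 0 0 0 38 0 0 / 0 0 0 0 0 0
t=8: a0@(1,0) a1@(1,0) a2@(2,3) a3@(1,0) a4@(0,3) a5@(1,0) a6@(2,3) a7@(2,3) | pheromone: 0 0 0 9 0 0 / 61 0 0 0 0 0 / 0 0 0 43 0 0 / 0 0 0 0 0 0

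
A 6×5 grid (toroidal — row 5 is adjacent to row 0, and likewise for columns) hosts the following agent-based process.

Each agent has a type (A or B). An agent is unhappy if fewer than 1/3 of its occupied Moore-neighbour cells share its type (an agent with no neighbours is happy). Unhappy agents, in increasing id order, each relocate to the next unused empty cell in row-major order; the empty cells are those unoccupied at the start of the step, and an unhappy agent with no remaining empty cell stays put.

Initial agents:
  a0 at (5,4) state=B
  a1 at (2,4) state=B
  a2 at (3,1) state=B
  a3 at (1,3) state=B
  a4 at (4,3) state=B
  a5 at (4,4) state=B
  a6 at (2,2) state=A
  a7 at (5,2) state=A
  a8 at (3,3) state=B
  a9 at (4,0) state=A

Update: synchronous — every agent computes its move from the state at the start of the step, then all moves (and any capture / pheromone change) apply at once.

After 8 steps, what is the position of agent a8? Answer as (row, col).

t=1: a0@(5,4):B a1@(2,4):B a2@(0,0):B a3@(1,3):B a4@(4,3):B a5@(4,4):B a6@(0,1):A a7@(0,2):A a8@(3,3):B a9@(0,3):A
t=2: (unchanged — steady state)

(3, 3)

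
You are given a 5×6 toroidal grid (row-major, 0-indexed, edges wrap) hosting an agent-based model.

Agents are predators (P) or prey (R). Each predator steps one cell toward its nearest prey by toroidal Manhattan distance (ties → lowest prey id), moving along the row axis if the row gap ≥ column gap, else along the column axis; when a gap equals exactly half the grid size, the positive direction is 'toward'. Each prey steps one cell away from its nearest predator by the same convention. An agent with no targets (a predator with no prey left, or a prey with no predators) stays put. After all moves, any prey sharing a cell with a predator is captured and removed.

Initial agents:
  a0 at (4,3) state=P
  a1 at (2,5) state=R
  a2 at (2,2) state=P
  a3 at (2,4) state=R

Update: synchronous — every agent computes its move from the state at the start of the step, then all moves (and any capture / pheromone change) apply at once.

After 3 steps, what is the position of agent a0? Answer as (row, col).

(2, 4)

t=1: a0@(3,3):P a1@(2,4):R a2@(2,3):P a3@(2,5):R
t=2: a0@(2,3):P a1@(2,5):R a2@(2,4):P a3@(2,0):R
t=3: a0@(2,4):P a1@(2,0):R a2@(2,5):P a3@(2,1):R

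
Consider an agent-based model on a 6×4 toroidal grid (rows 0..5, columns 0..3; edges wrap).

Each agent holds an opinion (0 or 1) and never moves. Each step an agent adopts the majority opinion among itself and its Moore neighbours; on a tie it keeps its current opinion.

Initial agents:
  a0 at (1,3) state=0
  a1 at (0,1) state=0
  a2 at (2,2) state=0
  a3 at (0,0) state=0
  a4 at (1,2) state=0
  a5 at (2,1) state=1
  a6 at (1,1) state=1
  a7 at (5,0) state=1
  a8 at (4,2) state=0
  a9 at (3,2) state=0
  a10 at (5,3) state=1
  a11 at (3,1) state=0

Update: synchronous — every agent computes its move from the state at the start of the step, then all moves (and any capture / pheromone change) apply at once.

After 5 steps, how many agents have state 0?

t=1: a0@(1,3):0 a1@(0,1):0 a2@(2,2):0 a3@(0,0):0 a4@(1,2):0 a5@(2,1):0 a6@(1,1):0 a7@(5,0):1 a8@(4,2):0 a9@(3,2):0 a10@(5,3):1 a11@(3,1):0
t=2: (unchanged — steady state)

10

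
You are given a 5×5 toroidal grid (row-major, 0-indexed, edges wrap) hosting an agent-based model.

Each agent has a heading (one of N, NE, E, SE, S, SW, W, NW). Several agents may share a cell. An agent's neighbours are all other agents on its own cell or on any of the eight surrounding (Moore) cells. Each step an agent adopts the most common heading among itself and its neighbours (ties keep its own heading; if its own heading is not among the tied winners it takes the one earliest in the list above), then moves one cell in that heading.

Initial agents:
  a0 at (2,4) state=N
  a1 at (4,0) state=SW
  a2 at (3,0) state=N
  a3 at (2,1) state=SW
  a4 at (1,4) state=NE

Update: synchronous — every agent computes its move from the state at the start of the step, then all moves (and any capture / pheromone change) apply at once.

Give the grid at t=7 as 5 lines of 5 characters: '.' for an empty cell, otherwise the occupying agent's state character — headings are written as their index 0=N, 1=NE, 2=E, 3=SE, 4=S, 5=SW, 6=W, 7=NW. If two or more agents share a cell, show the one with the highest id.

....0
0..5.
.....
.....
.1..5

t=1: a0@(1,4):N a1@(0,4):SW a2@(2,0):N a3@(3,0):SW a4@(0,0):NE
t=2: a0@(0,4):N a1@(1,3):SW a2@(1,0):N a3@(4,4):SW a4@(4,1):NE
t=3: a0@(4,4):N a1@(2,2):SW a2@(0,0):N a3@(0,3):SW a4@(3,2):NE
t=4: a0@(3,4):N a1@(3,1):SW a2@(4,0):N a3@(1,2):SW a4@(2,3):NE
t=5: a0@(2,4):N a1@(4,0):SW a2@(3,0):N a3@(2,1):SW a4@(1,4):NE
t=6: a0@(1,4):N a1@(0,4):SW a2@(2,0):N a3@(3,0):SW a4@(0,0):NE
t=7: a0@(0,4):N a1@(1,3):SW a2@(1,0):N a3@(4,4):SW a4@(4,1):NE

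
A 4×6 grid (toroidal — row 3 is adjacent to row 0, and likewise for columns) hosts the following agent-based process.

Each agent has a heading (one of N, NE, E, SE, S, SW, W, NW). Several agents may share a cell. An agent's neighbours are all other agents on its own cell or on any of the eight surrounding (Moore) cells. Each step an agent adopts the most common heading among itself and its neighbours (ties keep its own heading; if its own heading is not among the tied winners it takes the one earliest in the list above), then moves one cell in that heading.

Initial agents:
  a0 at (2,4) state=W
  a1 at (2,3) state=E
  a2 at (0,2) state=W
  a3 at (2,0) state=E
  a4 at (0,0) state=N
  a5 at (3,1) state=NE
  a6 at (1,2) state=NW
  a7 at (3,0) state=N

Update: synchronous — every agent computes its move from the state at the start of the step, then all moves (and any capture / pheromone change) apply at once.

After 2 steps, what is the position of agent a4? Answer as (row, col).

(2, 0)

t=1: a0@(2,3):W a1@(2,4):E a2@(0,1):W a3@(2,1):E a4@(3,0):N a5@(2,1):N a6@(0,1):NW a7@(2,0):N
t=2: a0@(2,2):W a1@(2,5):E a2@(0,0):W a3@(1,1):N a4@(2,0):N a5@(1,1):N a6@(3,0):NW a7@(1,0):N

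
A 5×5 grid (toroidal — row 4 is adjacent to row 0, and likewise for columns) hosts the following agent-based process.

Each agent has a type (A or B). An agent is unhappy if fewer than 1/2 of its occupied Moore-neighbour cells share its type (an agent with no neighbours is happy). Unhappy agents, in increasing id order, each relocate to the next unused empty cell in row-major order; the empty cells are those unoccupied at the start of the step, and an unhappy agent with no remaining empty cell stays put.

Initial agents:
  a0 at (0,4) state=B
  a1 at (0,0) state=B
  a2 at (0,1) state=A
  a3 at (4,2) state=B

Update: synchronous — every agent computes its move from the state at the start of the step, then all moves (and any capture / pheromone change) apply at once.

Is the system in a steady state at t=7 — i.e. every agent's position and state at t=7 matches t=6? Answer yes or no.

t=1: a0@(0,4):B a1@(0,0):B a2@(0,2):A a3@(0,3):B
t=2: a0@(0,4):B a1@(0,0):B a2@(0,1):A a3@(0,3):B
t=3: a0@(0,4):B a1@(0,0):B a2@(0,2):A a3@(0,3):B
t=4: a0@(0,4):B a1@(0,0):B a2@(0,1):A a3@(0,3):B
t=5: a0@(0,4):B a1@(0,0):B a2@(0,2):A a3@(0,3):B
t=6: a0@(0,4):B a1@(0,0):B a2@(0,1):A a3@(0,3):B
t=7: a0@(0,4):B a1@(0,0):B a2@(0,2):A a3@(0,3):B

no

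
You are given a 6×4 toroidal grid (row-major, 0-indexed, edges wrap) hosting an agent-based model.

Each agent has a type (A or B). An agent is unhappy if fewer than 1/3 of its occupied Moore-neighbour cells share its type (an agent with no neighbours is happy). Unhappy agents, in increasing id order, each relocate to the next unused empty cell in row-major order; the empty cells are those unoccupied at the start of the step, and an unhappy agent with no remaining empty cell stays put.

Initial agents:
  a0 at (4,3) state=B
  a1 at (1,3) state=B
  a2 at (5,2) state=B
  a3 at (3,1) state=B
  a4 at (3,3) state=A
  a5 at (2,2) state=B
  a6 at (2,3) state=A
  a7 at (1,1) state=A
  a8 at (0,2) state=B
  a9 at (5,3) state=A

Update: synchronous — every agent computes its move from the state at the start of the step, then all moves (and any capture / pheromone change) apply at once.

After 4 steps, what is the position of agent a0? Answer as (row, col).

t=1: a0@(4,3):B a1@(1,3):B a2@(5,2):B a3@(3,1):B a4@(3,3):A a5@(2,2):B a6@(2,3):A a7@(0,0):A a8@(0,2):B a9@(0,1):A
t=2: (unchanged — steady state)

(4, 3)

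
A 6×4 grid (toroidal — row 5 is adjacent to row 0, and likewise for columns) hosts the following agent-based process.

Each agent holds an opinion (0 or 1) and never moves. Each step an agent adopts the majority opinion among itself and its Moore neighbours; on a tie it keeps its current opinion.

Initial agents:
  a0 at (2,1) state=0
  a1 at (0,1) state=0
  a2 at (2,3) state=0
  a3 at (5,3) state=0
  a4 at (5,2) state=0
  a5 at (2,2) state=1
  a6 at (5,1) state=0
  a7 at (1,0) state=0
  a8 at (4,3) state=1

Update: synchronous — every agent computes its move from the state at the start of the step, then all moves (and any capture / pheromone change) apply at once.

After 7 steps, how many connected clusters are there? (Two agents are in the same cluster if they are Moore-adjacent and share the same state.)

1

t=1: a0@(2,1):0 a1@(0,1):0 a2@(2,3):0 a3@(5,3):0 a4@(5,2):0 a5@(2,2):0 a6@(5,1):0 a7@(1,0):0 a8@(4,3):0
t=2: (unchanged — steady state)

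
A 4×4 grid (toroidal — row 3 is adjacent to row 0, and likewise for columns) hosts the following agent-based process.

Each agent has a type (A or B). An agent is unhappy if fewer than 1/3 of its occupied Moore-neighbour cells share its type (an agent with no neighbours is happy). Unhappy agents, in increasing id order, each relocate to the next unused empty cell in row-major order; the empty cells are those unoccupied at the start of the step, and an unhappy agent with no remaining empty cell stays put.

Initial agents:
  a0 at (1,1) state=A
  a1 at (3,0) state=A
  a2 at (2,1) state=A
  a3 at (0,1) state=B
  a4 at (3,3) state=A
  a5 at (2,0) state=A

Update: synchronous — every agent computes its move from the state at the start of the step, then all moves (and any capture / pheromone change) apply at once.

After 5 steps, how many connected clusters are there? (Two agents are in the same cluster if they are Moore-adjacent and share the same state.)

t=1: a0@(1,1):A a1@(3,0):A a2@(2,1):A a3@(0,0):B a4@(3,3):A a5@(2,0):A
t=2: a0@(1,1):A a1@(3,0):A a2@(2,1):A a3@(0,1):B a4@(3,3):A a5@(2,0):A
t=3: a0@(1,1):A a1@(3,0):A a2@(2,1):A a3@(0,0):B a4@(3,3):A a5@(2,0):A
t=4: a0@(1,1):A a1@(3,0):A a2@(2,1):A a3@(0,1):B a4@(3,3):A a5@(2,0):A
t=5: a0@(1,1):A a1@(3,0):A a2@(2,1):A a3@(0,0):B a4@(3,3):A a5@(2,0):A

2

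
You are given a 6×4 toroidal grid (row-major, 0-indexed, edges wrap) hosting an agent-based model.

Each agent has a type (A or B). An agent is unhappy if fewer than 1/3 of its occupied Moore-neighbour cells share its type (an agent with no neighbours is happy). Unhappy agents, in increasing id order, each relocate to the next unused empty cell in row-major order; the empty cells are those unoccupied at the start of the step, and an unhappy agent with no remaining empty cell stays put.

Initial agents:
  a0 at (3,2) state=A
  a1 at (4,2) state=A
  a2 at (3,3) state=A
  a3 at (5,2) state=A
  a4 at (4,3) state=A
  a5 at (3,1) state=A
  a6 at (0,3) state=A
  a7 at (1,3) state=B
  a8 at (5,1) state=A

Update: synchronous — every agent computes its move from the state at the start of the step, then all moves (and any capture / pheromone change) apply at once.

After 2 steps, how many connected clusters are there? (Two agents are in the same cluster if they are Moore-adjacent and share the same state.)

2

t=1: a0@(3,2):A a1@(4,2):A a2@(3,3):A a3@(5,2):A a4@(4,3):A a5@(3,1):A a6@(0,3):A a7@(0,0):B a8@(5,1):A
t=2: a0@(3,2):A a1@(4,2):A a2@(3,3):A a3@(5,2):A a4@(4,3):A a5@(3,1):A a6@(0,3):A a7@(0,1):B a8@(5,1):A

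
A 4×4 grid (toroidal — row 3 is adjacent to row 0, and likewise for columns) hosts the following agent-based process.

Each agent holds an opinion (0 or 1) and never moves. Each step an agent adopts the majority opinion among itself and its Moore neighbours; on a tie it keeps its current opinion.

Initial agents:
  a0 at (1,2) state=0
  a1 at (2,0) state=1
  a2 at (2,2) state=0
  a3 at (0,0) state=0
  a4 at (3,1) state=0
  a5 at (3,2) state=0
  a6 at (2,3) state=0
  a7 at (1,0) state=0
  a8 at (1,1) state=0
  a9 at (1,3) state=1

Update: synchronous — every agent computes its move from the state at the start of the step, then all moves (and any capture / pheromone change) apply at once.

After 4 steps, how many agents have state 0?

t=1: a0@(1,2):0 a1@(2,0):0 a2@(2,2):0 a3@(0,0):0 a4@(3,1):0 a5@(3,2):0 a6@(2,3):0 a7@(1,0):0 a8@(1,1):0 a9@(1,3):0
t=2: (unchanged — steady state)

10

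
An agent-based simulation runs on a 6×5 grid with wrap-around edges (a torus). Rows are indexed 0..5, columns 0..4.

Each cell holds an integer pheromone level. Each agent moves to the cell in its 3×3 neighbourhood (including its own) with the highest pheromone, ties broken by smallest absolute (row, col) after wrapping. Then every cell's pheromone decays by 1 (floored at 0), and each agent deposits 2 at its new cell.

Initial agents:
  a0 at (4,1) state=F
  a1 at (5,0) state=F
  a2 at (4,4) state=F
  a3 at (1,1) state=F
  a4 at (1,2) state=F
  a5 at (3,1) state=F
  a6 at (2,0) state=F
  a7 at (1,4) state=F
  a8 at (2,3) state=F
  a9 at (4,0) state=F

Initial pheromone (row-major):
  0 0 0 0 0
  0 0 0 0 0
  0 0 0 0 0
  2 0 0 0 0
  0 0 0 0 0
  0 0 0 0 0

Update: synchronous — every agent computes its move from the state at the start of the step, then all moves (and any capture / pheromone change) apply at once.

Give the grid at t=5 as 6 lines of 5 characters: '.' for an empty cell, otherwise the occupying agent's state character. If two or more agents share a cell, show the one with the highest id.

F....
.....
.....
F....
.....
.....

t=1: a0@(3,0) a1@(0,0) a2@(3,0) a3@(0,0) a4@(0,1) a5@(3,0) a6@(3,0) a7@(0,0) a8@(1,2) a9@(3,0) | pheromone: 6 2 0 0 0 / 0 0 2 0 0 / 0 0 0 0 0 / 11 0 0 0 0 / 0 0 0 0 0 / 0 0 0 0 0
t=2: a0@(3,0) a1@(0,0) a2@(3,0) a3@(0,0) a4@(0,0) a5@(3,0) a6@(3,0) a7@(0,0) a8@(0,1) a9@(3,0) | pheromone: 13 3 0 0 0 / 0 0 1 0 0 / 0 0 0 0 0 / 20 0 0 0 0 / 0 0 0 0 0 / 0 0 0 0 0
t=3: a0@(3,0) a1@(0,0) a2@(3,0) a3@(0,0) a4@(0,0) a5@(3,0) a6@(3,0) a7@(0,0) a8@(0,0) a9@(3,0) | pheromone: 22 2 0 0 0 / 0 0 0 0 0 / 0 0 0 0 0 / 29 0 0 0 0 / 0 0 0 0 0 / 0 0 0 0 0
t=4: a0@(3,0) a1@(0,0) a2@(3,0) a3@(0,0) a4@(0,0) a5@(3,0) a6@(3,0) a7@(0,0) a8@(0,0) a9@(3,0) | pheromone: 31 1 0 0 0 / 0 0 0 0 0 / 0 0 0 0 0 / 38 0 0 0 0 / 0 0 0 0 0 / 0 0 0 0 0
t=5: a0@(3,0) a1@(0,0) a2@(3,0) a3@(0,0) a4@(0,0) a5@(3,0) a6@(3,0) a7@(0,0) a8@(0,0) a9@(3,0) | pheromone: 40 0 0 0 0 / 0 0 0 0 0 / 0 0 0 0 0 / 47 0 0 0 0 / 0 0 0 0 0 / 0 0 0 0 0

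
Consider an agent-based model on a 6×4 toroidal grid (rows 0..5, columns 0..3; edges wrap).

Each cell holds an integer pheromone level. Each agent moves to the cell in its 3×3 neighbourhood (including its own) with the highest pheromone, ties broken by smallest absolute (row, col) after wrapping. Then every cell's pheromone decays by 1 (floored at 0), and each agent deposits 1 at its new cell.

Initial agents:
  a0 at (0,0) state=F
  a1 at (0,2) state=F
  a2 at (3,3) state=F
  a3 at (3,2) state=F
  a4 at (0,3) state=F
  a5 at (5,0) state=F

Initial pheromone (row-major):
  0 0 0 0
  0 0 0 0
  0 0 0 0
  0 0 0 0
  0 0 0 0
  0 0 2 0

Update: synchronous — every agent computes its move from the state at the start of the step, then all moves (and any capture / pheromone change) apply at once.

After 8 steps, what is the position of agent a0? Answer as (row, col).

(0, 0)

t=1: a0@(0,0) a1@(5,2) a2@(2,0) a3@(2,1) a4@(5,2) a5@(0,0) | pheromone: 2 0 0 0 / 0 0 0 0 / 1 1 0 0 / 0 0 0 0 / 0 0 0 0 / 0 0 3 0
t=2: a0@(0,0) a1@(5,2) a2@(2,0) a3@(2,0) a4@(5,2) a5@(0,0) | pheromone: 3 0 0 0 / 0 0 0 0 / 2 0 0 0 / 0 0 0 0 / 0 0 0 0 / 0 0 4 0
t=3: a0@(0,0) a1@(5,2) a2@(2,0) a3@(2,0) a4@(5,2) a5@(0,0) | pheromone: 4 0 0 0 / 0 0 0 0 / 3 0 0 0 / 0 0 0 0 / 0 0 0 0 / 0 0 5 0
t=4: a0@(0,0) a1@(5,2) a2@(2,0) a3@(2,0) a4@(5,2) a5@(0,0) | pheromone: 5 0 0 0 / 0 0 0 0 / 4 0 0 0 / 0 0 0 0 / 0 0 0 0 / 0 0 6 0
t=5: a0@(0,0) a1@(5,2) a2@(2,0) a3@(2,0) a4@(5,2) a5@(0,0) | pheromone: 6 0 0 0 / 0 0 0 0 / 5 0 0 0 / 0 0 0 0 / 0 0 0 0 / 0 0 7 0
t=6: a0@(0,0) a1@(5,2) a2@(2,0) a3@(2,0) a4@(5,2) a5@(0,0) | pheromone: 7 0 0 0 / 0 0 0 0 / 6 0 0 0 / 0 0 0 0 / 0 0 0 0 / 0 0 8 0
t=7: a0@(0,0) a1@(5,2) a2@(2,0) a3@(2,0) a4@(5,2) a5@(0,0) | pheromone: 8 0 0 0 / 0 0 0 0 / 7 0 0 0 / 0 0 0 0 / 0 0 0 0 / 0 0 9 0
t=8: a0@(0,0) a1@(5,2) a2@(2,0) a3@(2,0) a4@(5,2) a5@(0,0) | pheromone: 9 0 0 0 / 0 0 0 0 / 8 0 0 0 / 0 0 0 0 / 0 0 0 0 / 0 0 10 0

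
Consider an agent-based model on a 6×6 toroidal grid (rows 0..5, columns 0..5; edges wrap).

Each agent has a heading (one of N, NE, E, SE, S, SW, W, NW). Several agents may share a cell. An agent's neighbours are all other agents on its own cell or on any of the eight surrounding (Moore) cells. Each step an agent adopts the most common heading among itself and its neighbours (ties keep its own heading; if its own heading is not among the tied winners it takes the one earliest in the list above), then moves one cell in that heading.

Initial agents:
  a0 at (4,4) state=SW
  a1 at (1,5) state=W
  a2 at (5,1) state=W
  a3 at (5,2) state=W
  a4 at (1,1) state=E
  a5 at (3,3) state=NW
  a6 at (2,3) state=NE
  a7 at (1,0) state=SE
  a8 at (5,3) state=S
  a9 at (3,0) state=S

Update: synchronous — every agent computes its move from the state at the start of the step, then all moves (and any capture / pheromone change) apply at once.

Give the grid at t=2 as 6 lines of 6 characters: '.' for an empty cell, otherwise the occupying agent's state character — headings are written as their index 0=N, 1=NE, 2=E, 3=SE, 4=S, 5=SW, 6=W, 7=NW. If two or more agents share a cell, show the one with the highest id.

..5..1
.7.4..
......
..3...
.....6
6....6

t=1: a0@(5,3):SW a1@(1,4):W a2@(5,0):W a3@(5,1):W a4@(1,2):E a5@(2,2):NW a6@(1,4):NE a7@(2,1):SE a8@(0,3):S a9@(4,0):S
t=2: a0@(0,2):SW a1@(1,3):W a2@(5,5):W a3@(5,0):W a4@(1,3):E a5@(1,1):NW a6@(0,5):NE a7@(3,2):SE a8@(1,3):S a9@(4,5):W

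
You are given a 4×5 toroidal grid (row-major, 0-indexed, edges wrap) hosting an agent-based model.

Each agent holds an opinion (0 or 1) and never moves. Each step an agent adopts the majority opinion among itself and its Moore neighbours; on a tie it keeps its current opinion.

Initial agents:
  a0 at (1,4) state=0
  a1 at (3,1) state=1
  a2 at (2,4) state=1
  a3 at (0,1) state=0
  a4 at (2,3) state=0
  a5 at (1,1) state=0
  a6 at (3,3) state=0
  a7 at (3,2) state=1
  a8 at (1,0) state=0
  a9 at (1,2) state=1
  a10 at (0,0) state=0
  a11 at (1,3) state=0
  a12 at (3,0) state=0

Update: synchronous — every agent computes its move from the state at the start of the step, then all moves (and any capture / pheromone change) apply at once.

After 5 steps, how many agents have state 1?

0

t=1: a0@(1,4):0 a1@(3,1):0 a2@(2,4):0 a3@(0,1):0 a4@(2,3):0 a5@(1,1):0 a6@(3,3):0 a7@(3,2):0 a8@(1,0):0 a9@(1,2):0 a10@(0,0):0 a11@(1,3):0 a12@(3,0):0
t=2: (unchanged — steady state)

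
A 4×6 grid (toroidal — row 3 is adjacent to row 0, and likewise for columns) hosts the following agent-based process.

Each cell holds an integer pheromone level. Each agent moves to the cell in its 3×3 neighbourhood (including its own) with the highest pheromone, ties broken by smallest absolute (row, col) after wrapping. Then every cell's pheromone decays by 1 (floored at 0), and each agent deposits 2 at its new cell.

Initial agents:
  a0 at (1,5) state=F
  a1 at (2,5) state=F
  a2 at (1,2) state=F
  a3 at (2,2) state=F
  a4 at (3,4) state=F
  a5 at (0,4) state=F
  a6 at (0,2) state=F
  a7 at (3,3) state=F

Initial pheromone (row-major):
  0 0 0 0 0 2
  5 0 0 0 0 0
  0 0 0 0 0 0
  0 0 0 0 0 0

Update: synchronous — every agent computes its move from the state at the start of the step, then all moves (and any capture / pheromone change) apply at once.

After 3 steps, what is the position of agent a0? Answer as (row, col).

(1, 0)

t=1: a0@(1,0) a1@(1,0) a2@(0,1) a3@(1,1) a4@(0,5) a5@(0,5) a6@(0,1) a7@(0,2) | pheromone: 0 4 2 0 0 5 / 8 2 0 0 0 0 / 0 0 0 0 0 0 / 0 0 0 0 0 0
t=2: a0@(1,0) a1@(1,0) a2@(1,0) a3@(1,0) a4@(1,0) a5@(1,0) a6@(1,0) a7@(0,1) | pheromone: 0 5 1 0 0 4 / 21 1 0 0 0 0 / 0 0 0 0 0 0 / 0 0 0 0 0 0
t=3: a0@(1,0) a1@(1,0) a2@(1,0) a3@(1,0) a4@(1,0) a5@(1,0) a6@(1,0) a7@(1,0) | pheromone: 0 4 0 0 0 3 / 36 0 0 0 0 0 / 0 0 0 0 0 0 / 0 0 0 0 0 0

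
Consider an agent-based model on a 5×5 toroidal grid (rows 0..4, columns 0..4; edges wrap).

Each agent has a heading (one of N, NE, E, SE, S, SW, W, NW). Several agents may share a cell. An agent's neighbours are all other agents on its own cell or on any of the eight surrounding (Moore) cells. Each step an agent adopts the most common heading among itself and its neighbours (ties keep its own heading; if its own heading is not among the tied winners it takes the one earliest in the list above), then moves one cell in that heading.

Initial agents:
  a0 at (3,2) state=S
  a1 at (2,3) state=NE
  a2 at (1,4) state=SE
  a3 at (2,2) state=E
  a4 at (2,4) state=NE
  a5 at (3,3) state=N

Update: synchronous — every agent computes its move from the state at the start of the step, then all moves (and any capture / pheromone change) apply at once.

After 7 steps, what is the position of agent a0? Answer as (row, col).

t=1: a0@(4,2):S a1@(1,4):NE a2@(0,0):NE a3@(2,3):E a4@(1,0):NE a5@(2,4):NE
t=2: a0@(0,2):S a1@(0,0):NE a2@(4,1):NE a3@(1,4):NE a4@(0,1):NE a5@(1,0):NE
t=3: a0@(4,3):NE a1@(4,1):NE a2@(3,2):NE a3@(0,0):NE a4@(4,2):NE a5@(0,1):NE
t=4: a0@(3,4):NE a1@(3,2):NE a2@(2,3):NE a3@(4,1):NE a4@(3,3):NE a5@(4,2):NE
t=5: a0@(2,0):NE a1@(2,3):NE a2@(1,4):NE a3@(3,2):NE a4@(2,4):NE a5@(3,3):NE
t=6: a0@(1,1):NE a1@(1,4):NE a2@(0,0):NE a3@(2,3):NE a4@(1,0):NE a5@(2,4):NE
t=7: a0@(0,2):NE a1@(0,0):NE a2@(4,1):NE a3@(1,4):NE a4@(0,1):NE a5@(1,0):NE

(0, 2)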